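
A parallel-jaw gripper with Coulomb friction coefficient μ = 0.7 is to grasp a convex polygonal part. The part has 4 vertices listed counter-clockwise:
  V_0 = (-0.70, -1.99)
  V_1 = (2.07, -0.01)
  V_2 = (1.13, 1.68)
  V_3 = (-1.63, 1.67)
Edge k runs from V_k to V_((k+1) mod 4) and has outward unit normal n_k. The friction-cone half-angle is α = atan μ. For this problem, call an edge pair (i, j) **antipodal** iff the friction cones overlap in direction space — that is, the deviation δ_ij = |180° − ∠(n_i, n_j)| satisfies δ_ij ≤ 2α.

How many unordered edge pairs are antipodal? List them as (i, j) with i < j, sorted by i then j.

α = atan 0.7 = 34.99°;  2α = 69.98°
n_0 = (+0.5815, -0.8135)
n_1 = (+0.8739, +0.4861)
n_2 = (-0.0036, +1.0000)
n_3 = (-0.9692, -0.2463)
  (0,1): δ = 96.47°  ·
  (0,2): δ = 35.35°  ✓
  (0,3): δ = 68.70°  ✓
  (1,2): δ = 118.88°  ·
  (1,3): δ = 14.83°  ✓
  (2,3): δ = 75.95°  ·
antipodal pairs: 3

count = 3; pairs: (0,2), (0,3), (1,3)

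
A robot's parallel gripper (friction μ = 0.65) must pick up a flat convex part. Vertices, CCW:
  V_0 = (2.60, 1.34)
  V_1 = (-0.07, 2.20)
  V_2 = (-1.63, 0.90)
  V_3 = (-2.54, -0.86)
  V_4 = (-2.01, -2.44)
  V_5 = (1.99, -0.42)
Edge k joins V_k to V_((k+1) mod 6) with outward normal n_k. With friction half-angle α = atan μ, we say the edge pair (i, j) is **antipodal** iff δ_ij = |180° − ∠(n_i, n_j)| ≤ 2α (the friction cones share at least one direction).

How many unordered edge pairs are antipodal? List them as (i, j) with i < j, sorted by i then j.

α = atan 0.65 = 33.02°;  2α = 66.05°
n_0 = (+0.3066, +0.9518)
n_1 = (-0.6402, +0.7682)
n_2 = (-0.8883, +0.4593)
n_3 = (-0.9481, -0.3180)
n_4 = (+0.4508, -0.8926)
n_5 = (+0.9449, -0.3275)
  (0,1): δ = 122.34°  ·
  (0,2): δ = 99.49°  ·
  (0,3): δ = 53.60°  ✓
  (0,4): δ = 44.65°  ✓
  (0,5): δ = 88.74°  ·
  (1,2): δ = 157.15°  ·
  (1,3): δ = 111.26°  ·
  (1,4): δ = 13.01°  ✓
  (1,5): δ = 31.08°  ✓
  (2,3): δ = 134.12°  ·
  (2,4): δ = 35.87°  ✓
  (2,5): δ = 8.23°  ✓
  (3,4): δ = 81.75°  ·
  (3,5): δ = 37.66°  ✓
  (4,5): δ = 135.91°  ·
antipodal pairs: 7

count = 7; pairs: (0,3), (0,4), (1,4), (1,5), (2,4), (2,5), (3,5)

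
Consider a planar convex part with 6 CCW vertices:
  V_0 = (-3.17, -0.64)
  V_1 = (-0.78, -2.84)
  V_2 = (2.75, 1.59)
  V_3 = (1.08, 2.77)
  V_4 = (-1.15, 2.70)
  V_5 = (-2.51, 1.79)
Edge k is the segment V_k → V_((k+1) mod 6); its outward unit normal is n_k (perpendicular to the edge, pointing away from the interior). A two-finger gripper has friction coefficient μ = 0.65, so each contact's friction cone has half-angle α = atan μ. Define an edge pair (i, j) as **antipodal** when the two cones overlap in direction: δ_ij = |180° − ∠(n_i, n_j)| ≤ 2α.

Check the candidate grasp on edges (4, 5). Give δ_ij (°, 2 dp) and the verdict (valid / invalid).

δ = 138.98°, invalid

α = atan 0.65 = 33.02°;  2α = 66.05°
edge 4: e_4 = (-1.36, -0.91);  n_4 = (-0.5561, +0.8311)
edge 5: e_5 = (-0.66, -2.43);  n_5 = (-0.9650, +0.2621)
∠(n_4, n_5) = 41.02°
δ = |180° − 41.02°| = 138.98°
138.98° > 2α = 66.05°  →  invalid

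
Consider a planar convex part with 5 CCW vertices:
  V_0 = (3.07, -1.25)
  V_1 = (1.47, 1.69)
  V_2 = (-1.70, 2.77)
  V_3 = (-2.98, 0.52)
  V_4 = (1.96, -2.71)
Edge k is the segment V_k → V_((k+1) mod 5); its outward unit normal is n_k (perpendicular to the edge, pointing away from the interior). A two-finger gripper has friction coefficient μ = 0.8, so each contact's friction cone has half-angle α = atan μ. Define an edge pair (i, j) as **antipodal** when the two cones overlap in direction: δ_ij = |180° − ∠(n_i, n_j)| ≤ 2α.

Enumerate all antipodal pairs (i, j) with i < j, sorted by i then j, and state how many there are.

α = atan 0.8 = 38.66°;  2α = 77.32°
n_0 = (+0.8784, +0.4780)
n_1 = (+0.3225, +0.9466)
n_2 = (-0.8692, +0.4945)
n_3 = (-0.5472, -0.8370)
n_4 = (+0.7961, -0.6052)
  (0,1): δ = 137.37°  ·
  (0,2): δ = 58.19°  ✓
  (0,3): δ = 28.27°  ✓
  (0,4): δ = 114.20°  ·
  (1,2): δ = 100.82°  ·
  (1,3): δ = 14.36°  ✓
  (1,4): δ = 71.57°  ✓
  (2,3): δ = 93.54°  ·
  (2,4): δ = 7.61°  ✓
  (3,4): δ = 94.07°  ·
antipodal pairs: 5

count = 5; pairs: (0,2), (0,3), (1,3), (1,4), (2,4)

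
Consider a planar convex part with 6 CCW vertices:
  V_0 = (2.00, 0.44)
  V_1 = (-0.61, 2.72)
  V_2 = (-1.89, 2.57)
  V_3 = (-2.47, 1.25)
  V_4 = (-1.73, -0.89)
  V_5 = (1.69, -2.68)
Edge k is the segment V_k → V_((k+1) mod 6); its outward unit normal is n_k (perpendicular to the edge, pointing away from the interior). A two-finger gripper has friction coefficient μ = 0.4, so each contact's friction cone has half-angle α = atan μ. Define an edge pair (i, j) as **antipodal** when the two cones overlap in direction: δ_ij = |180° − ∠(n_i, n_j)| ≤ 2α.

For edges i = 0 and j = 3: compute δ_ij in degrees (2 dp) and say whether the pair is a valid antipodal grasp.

δ = 29.79°, valid

α = atan 0.4 = 21.80°;  2α = 43.60°
edge 0: e_0 = (-2.61, +2.28);  n_0 = (+0.6579, +0.7531)
edge 3: e_3 = (+0.74, -2.14);  n_3 = (-0.9451, -0.3268)
∠(n_0, n_3) = 150.21°
δ = |180° − 150.21°| = 29.79°
29.79° ≤ 2α = 43.60°  →  valid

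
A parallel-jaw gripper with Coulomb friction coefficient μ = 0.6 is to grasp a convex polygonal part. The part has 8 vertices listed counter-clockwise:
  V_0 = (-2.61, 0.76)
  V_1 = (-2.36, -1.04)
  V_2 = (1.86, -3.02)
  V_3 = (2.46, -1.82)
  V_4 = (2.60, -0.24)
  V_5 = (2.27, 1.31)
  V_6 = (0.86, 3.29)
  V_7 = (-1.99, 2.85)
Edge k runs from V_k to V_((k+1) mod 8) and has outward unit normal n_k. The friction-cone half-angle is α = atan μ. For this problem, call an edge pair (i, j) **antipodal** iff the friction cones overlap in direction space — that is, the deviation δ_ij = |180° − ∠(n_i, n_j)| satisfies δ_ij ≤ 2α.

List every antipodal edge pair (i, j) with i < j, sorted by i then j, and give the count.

α = atan 0.6 = 30.96°;  2α = 61.93°
n_0 = (-0.9905, -0.1376)
n_1 = (-0.4248, -0.9053)
n_2 = (+0.8944, -0.4472)
n_3 = (+0.9961, -0.0883)
n_4 = (+0.9781, +0.2082)
n_5 = (+0.8146, +0.5801)
n_6 = (-0.1526, +0.9883)
n_7 = (-0.9587, +0.2844)
  (0,1): δ = 123.04°  ·
  (0,2): δ = 34.47°  ✓
  (0,3): δ = 12.97°  ✓
  (0,4): δ = 4.11°  ✓
  (0,5): δ = 27.55°  ✓
  (0,6): δ = 90.87°  ·
  (0,7): δ = 155.57°  ·
  (1,2): δ = 91.43°  ·
  (1,3): δ = 69.93°  ·
  (1,4): δ = 52.85°  ✓
  (1,5): δ = 29.41°  ✓
  (1,6): δ = 33.91°  ✓
  (1,7): δ = 98.61°  ·
  (2,3): δ = 158.50°  ·
  (2,4): δ = 141.42°  ·
  (2,5): δ = 117.98°  ·
  (2,6): δ = 54.66°  ✓
  (2,7): δ = 10.04°  ✓
  (3,4): δ = 162.92°  ·
  (3,5): δ = 139.48°  ·
  (3,6): δ = 76.16°  ·
  (3,7): δ = 11.46°  ✓
  (4,5): δ = 156.56°  ·
  (4,6): δ = 93.24°  ·
  (4,7): δ = 28.54°  ✓
  (5,6): δ = 116.68°  ·
  (5,7): δ = 51.98°  ✓
  (6,7): δ = 115.30°  ·
antipodal pairs: 12

count = 12; pairs: (0,2), (0,3), (0,4), (0,5), (1,4), (1,5), (1,6), (2,6), (2,7), (3,7), (4,7), (5,7)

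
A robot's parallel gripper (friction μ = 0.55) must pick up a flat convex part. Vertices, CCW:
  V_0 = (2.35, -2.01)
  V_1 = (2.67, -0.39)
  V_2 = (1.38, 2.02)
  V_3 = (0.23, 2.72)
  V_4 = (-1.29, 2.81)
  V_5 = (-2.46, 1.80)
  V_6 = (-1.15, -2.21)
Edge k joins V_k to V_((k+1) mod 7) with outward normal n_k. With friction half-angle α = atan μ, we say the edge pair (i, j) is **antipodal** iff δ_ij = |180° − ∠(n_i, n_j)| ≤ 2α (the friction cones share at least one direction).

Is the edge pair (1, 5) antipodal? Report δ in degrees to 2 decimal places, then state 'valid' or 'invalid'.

δ = 10.07°, valid

α = atan 0.55 = 28.81°;  2α = 57.62°
edge 1: e_1 = (-1.29, +2.41);  n_1 = (+0.8816, +0.4719)
edge 5: e_5 = (+1.31, -4.01);  n_5 = (-0.9506, -0.3105)
∠(n_1, n_5) = 169.93°
δ = |180° − 169.93°| = 10.07°
10.07° ≤ 2α = 57.62°  →  valid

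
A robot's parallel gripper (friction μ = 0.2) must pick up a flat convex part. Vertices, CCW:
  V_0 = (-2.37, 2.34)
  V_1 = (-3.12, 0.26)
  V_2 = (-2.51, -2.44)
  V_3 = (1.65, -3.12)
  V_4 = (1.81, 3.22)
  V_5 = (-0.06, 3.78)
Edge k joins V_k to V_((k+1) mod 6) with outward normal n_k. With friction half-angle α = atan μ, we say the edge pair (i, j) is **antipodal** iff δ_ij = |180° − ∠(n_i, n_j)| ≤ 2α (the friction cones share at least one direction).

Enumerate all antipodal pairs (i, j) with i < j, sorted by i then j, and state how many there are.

α = atan 0.2 = 11.31°;  2α = 22.62°
n_0 = (-0.9407, +0.3392)
n_1 = (-0.9754, -0.2204)
n_2 = (-0.1613, -0.9869)
n_3 = (+0.9997, -0.0252)
n_4 = (+0.2869, +0.9580)
n_5 = (-0.5290, +0.8486)
  (0,1): δ = 147.44°  ·
  (0,2): δ = 79.46°  ·
  (0,3): δ = 18.38°  ✓
  (0,4): δ = 93.16°  ·
  (0,5): δ = 141.77°  ·
  (1,2): δ = 112.01°  ·
  (1,3): δ = 14.18°  ✓
  (1,4): δ = 60.60°  ·
  (1,5): δ = 109.21°  ·
  (2,3): δ = 82.16°  ·
  (2,4): δ = 7.39°  ✓
  (2,5): δ = 41.22°  ·
  (3,4): δ = 105.23°  ·
  (3,5): δ = 56.62°  ·
  (4,5): δ = 131.39°  ·
antipodal pairs: 3

count = 3; pairs: (0,3), (1,3), (2,4)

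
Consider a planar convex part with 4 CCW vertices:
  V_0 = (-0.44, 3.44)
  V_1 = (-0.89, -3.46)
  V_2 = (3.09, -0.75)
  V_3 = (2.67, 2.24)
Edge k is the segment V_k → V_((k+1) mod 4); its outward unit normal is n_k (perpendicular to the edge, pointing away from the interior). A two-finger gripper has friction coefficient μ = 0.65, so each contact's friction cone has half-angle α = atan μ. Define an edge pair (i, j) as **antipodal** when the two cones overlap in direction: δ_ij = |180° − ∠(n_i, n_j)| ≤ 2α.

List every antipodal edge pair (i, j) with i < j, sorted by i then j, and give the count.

α = atan 0.65 = 33.02°;  2α = 66.05°
n_0 = (-0.9979, +0.0651)
n_1 = (+0.5628, -0.8266)
n_2 = (+0.9903, +0.1391)
n_3 = (+0.3600, +0.9330)
  (0,1): δ = 52.02°  ✓
  (0,2): δ = 11.73°  ✓
  (0,3): δ = 72.63°  ·
  (1,2): δ = 116.26°  ·
  (1,3): δ = 55.35°  ✓
  (2,3): δ = 119.10°  ·
antipodal pairs: 3

count = 3; pairs: (0,1), (0,2), (1,3)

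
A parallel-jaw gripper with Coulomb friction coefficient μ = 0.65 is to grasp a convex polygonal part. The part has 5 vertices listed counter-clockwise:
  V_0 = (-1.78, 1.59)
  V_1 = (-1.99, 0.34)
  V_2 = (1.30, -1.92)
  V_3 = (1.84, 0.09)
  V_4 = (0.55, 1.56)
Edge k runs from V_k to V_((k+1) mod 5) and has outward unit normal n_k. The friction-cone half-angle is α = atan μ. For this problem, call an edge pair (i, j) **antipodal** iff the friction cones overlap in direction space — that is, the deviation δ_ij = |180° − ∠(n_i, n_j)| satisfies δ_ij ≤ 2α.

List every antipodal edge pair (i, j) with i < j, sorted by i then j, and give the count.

count = 4; pairs: (0,2), (0,3), (1,3), (1,4)

α = atan 0.65 = 33.02°;  2α = 66.05°
n_0 = (-0.9862, +0.1657)
n_1 = (-0.5662, -0.8243)
n_2 = (+0.9658, -0.2595)
n_3 = (+0.7516, +0.6596)
n_4 = (+0.0129, +0.9999)
  (0,1): δ = 114.95°  ·
  (0,2): δ = 5.50°  ✓
  (0,3): δ = 50.81°  ✓
  (0,4): δ = 98.80°  ·
  (1,2): δ = 70.55°  ·
  (1,3): δ = 14.25°  ✓
  (1,4): δ = 33.75°  ✓
  (2,3): δ = 123.69°  ·
  (2,4): δ = 75.70°  ·
  (3,4): δ = 132.01°  ·
antipodal pairs: 4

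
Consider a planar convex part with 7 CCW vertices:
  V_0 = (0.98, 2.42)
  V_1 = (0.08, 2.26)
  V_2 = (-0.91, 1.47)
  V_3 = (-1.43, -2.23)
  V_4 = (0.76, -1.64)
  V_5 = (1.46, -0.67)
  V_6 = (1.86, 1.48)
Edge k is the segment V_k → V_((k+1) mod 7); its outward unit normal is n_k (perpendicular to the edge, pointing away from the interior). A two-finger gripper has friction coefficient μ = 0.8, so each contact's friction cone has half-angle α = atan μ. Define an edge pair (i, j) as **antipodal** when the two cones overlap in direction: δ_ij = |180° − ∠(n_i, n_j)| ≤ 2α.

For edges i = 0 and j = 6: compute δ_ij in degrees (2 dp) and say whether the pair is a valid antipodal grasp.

α = atan 0.8 = 38.66°;  2α = 77.32°
edge 0: e_0 = (-0.90, -0.16);  n_0 = (-0.1750, +0.9846)
edge 6: e_6 = (-0.88, +0.94);  n_6 = (+0.7300, +0.6834)
∠(n_0, n_6) = 56.97°
δ = |180° − 56.97°| = 123.03°
123.03° > 2α = 77.32°  →  invalid

δ = 123.03°, invalid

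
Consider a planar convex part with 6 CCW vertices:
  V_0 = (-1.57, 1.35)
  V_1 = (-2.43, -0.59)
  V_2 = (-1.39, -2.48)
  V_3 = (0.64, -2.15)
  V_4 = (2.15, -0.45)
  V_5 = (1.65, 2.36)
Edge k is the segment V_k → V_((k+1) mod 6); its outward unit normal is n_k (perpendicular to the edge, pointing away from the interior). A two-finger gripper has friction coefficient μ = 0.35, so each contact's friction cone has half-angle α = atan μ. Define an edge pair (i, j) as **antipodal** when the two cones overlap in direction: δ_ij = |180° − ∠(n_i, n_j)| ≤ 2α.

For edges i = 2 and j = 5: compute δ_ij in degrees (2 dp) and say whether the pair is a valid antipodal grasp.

δ = 8.18°, valid

α = atan 0.35 = 19.29°;  2α = 38.58°
edge 2: e_2 = (+2.03, +0.33);  n_2 = (+0.1605, -0.9870)
edge 5: e_5 = (-3.22, -1.01);  n_5 = (-0.2993, +0.9542)
∠(n_2, n_5) = 171.82°
δ = |180° − 171.82°| = 8.18°
8.18° ≤ 2α = 38.58°  →  valid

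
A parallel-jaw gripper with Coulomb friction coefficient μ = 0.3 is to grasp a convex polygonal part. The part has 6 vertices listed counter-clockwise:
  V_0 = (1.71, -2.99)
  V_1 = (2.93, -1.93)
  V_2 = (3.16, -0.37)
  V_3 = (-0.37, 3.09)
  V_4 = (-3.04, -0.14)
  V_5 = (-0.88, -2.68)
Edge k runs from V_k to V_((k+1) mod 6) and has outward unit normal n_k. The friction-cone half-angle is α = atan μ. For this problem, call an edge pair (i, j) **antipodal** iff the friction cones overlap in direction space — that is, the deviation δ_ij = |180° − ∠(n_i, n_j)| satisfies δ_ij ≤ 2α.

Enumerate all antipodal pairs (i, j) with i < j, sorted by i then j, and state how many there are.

α = atan 0.3 = 16.70°;  2α = 33.40°
n_0 = (+0.6559, -0.7549)
n_1 = (+0.9893, -0.1459)
n_2 = (+0.7000, +0.7142)
n_3 = (-0.7708, +0.6371)
n_4 = (-0.7618, -0.6478)
n_5 = (-0.1188, -0.9929)
  (0,1): δ = 139.37°  ·
  (0,2): δ = 85.41°  ·
  (0,3): δ = 9.44°  ✓
  (0,4): δ = 89.39°  ·
  (0,5): δ = 132.19°  ·
  (1,2): δ = 126.04°  ·
  (1,3): δ = 31.19°  ✓
  (1,4): δ = 48.76°  ·
  (1,5): δ = 91.56°  ·
  (2,3): δ = 85.15°  ·
  (2,4): δ = 5.20°  ✓
  (2,5): δ = 37.60°  ·
  (3,4): δ = 100.04°  ·
  (3,5): δ = 57.25°  ·
  (4,5): δ = 137.20°  ·
antipodal pairs: 3

count = 3; pairs: (0,3), (1,3), (2,4)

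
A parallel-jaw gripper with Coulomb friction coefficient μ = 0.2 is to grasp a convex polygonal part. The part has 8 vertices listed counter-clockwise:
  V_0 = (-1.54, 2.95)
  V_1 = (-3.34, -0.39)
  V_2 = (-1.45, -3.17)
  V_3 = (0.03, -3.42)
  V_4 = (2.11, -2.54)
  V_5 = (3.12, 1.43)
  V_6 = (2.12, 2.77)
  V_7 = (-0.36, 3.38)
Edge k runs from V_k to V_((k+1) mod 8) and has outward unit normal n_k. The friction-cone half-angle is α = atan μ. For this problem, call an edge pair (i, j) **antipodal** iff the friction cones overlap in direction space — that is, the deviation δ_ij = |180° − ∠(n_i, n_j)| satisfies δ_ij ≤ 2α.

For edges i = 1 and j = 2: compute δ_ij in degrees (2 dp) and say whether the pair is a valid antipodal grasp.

δ = 133.80°, invalid

α = atan 0.2 = 11.31°;  2α = 22.62°
edge 1: e_1 = (+1.89, -2.78);  n_1 = (-0.8270, -0.5622)
edge 2: e_2 = (+1.48, -0.25);  n_2 = (-0.1666, -0.9860)
∠(n_1, n_2) = 46.20°
δ = |180° − 46.20°| = 133.80°
133.80° > 2α = 22.62°  →  invalid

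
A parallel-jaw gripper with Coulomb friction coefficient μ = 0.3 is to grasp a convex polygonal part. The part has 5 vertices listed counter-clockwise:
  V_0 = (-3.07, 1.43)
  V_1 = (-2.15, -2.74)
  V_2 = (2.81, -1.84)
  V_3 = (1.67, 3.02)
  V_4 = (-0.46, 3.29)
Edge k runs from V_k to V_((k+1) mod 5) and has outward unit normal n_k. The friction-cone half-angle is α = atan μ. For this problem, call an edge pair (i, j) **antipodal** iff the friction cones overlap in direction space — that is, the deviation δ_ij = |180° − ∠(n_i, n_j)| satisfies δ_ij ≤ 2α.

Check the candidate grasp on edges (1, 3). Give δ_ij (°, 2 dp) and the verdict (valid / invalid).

α = atan 0.3 = 16.70°;  2α = 33.40°
edge 1: e_1 = (+4.96, +0.90);  n_1 = (+0.1785, -0.9839)
edge 3: e_3 = (-2.13, +0.27);  n_3 = (+0.1258, +0.9921)
∠(n_1, n_3) = 162.49°
δ = |180° − 162.49°| = 17.51°
17.51° ≤ 2α = 33.40°  →  valid

δ = 17.51°, valid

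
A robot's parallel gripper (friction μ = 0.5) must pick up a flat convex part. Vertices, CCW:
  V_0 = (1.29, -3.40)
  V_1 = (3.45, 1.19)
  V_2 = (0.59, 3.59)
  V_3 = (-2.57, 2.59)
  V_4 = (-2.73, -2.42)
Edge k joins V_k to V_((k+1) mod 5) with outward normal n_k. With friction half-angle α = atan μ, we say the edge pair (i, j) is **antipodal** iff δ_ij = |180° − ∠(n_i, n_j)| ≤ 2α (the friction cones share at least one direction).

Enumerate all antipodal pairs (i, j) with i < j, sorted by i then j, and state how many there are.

count = 5; pairs: (0,2), (0,3), (1,3), (1,4), (2,4)

α = atan 0.5 = 26.57°;  2α = 53.13°
n_0 = (+0.9048, -0.4258)
n_1 = (+0.6428, +0.7660)
n_2 = (-0.3017, +0.9534)
n_3 = (-0.9995, +0.0319)
n_4 = (-0.2368, -0.9715)
  (0,1): δ = 104.80°  ·
  (0,2): δ = 47.24°  ✓
  (0,3): δ = 23.37°  ✓
  (0,4): δ = 101.50°  ·
  (1,2): δ = 122.44°  ·
  (1,3): δ = 51.83°  ✓
  (1,4): δ = 26.30°  ✓
  (2,3): δ = 109.39°  ·
  (2,4): δ = 31.26°  ✓
  (3,4): δ = 101.87°  ·
antipodal pairs: 5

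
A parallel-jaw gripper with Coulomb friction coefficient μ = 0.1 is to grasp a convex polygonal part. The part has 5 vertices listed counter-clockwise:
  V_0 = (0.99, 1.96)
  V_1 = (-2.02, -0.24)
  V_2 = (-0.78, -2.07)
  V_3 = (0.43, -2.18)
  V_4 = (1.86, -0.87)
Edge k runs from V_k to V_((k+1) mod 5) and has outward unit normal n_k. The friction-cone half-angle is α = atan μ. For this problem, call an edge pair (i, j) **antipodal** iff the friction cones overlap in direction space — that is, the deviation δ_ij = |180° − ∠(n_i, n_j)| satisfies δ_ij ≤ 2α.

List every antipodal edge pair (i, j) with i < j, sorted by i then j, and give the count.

count = 1; pairs: (0,3)

α = atan 0.1 = 5.71°;  2α = 11.42°
n_0 = (-0.5901, +0.8073)
n_1 = (-0.8279, -0.5609)
n_2 = (-0.0905, -0.9959)
n_3 = (+0.6755, -0.7374)
n_4 = (+0.9559, +0.2938)
  (0,1): δ = 92.04°  ·
  (0,2): δ = 41.36°  ·
  (0,3): δ = 6.33°  ✓
  (0,4): δ = 70.93°  ·
  (1,2): δ = 129.32°  ·
  (1,3): δ = 81.63°  ·
  (1,4): δ = 17.03°  ·
  (2,3): δ = 132.31°  ·
  (2,4): δ = 67.72°  ·
  (3,4): δ = 115.40°  ·
antipodal pairs: 1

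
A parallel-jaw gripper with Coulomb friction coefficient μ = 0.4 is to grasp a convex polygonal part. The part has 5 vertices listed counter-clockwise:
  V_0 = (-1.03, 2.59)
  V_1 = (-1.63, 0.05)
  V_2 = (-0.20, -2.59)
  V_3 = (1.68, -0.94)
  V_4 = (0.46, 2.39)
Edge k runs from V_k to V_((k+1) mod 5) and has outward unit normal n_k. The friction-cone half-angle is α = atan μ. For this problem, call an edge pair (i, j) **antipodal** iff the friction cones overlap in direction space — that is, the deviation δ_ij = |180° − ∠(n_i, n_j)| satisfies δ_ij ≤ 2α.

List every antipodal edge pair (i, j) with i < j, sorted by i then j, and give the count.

count = 3; pairs: (0,2), (0,3), (1,3)

α = atan 0.4 = 21.80°;  2α = 43.60°
n_0 = (-0.9732, +0.2299)
n_1 = (-0.8793, -0.4763)
n_2 = (+0.6596, -0.7516)
n_3 = (+0.9390, +0.3440)
n_4 = (+0.1330, +0.9911)
  (0,1): δ = 138.27°  ·
  (0,2): δ = 35.44°  ✓
  (0,3): δ = 33.41°  ✓
  (0,4): δ = 95.65°  ·
  (1,2): δ = 77.17°  ·
  (1,3): δ = 8.32°  ✓
  (1,4): δ = 53.91°  ·
  (2,3): δ = 111.15°  ·
  (2,4): δ = 48.92°  ·
  (3,4): δ = 117.77°  ·
antipodal pairs: 3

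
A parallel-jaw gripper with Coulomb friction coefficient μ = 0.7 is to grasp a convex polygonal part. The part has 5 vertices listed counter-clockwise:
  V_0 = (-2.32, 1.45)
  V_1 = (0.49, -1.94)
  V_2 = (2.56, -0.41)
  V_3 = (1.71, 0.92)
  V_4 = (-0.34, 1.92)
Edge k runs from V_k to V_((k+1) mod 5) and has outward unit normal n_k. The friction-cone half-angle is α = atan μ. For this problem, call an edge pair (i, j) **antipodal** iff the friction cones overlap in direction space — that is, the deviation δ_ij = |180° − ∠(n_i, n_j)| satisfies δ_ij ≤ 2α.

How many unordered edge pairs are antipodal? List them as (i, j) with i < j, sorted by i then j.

α = atan 0.7 = 34.99°;  2α = 69.98°
n_0 = (-0.7699, -0.6382)
n_1 = (+0.5944, -0.8042)
n_2 = (+0.8426, +0.5385)
n_3 = (+0.4384, +0.8988)
n_4 = (-0.2310, +0.9730)
  (0,1): δ = 93.19°  ·
  (0,2): δ = 7.07°  ✓
  (0,3): δ = 24.34°  ✓
  (0,4): δ = 63.70°  ✓
  (1,2): δ = 93.89°  ·
  (1,3): δ = 62.47°  ✓
  (1,4): δ = 23.12°  ✓
  (2,3): δ = 148.59°  ·
  (2,4): δ = 109.23°  ·
  (3,4): δ = 140.64°  ·
antipodal pairs: 5

count = 5; pairs: (0,2), (0,3), (0,4), (1,3), (1,4)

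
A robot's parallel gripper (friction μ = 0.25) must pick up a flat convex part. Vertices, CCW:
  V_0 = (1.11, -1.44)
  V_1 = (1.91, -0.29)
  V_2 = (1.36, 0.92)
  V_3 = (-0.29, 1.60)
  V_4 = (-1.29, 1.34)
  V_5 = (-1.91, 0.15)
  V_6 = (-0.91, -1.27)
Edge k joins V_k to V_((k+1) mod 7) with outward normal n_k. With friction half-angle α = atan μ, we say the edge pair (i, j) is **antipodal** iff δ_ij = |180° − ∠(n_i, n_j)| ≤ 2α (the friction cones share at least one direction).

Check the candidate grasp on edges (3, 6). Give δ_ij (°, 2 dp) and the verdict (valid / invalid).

δ = 19.38°, valid

α = atan 0.25 = 14.04°;  2α = 28.07°
edge 3: e_3 = (-1.00, -0.26);  n_3 = (-0.2516, +0.9678)
edge 6: e_6 = (+2.02, -0.17);  n_6 = (-0.0839, -0.9965)
∠(n_3, n_6) = 160.62°
δ = |180° − 160.62°| = 19.38°
19.38° ≤ 2α = 28.07°  →  valid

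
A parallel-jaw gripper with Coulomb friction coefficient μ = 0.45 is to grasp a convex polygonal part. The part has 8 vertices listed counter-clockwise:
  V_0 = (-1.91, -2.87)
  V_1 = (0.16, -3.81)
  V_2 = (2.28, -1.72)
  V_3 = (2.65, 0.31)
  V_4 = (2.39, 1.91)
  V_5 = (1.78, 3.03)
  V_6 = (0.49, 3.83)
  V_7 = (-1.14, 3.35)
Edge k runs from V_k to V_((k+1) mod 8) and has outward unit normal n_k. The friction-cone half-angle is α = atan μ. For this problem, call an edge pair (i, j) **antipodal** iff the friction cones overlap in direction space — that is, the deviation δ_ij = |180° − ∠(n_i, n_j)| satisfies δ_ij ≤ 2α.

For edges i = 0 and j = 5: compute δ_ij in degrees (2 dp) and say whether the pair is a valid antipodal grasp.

α = atan 0.45 = 24.23°;  2α = 48.46°
edge 0: e_0 = (+2.07, -0.94);  n_0 = (-0.4135, -0.9105)
edge 5: e_5 = (-1.29, +0.80);  n_5 = (+0.5270, +0.8498)
∠(n_0, n_5) = 172.62°
δ = |180° − 172.62°| = 7.38°
7.38° ≤ 2α = 48.46°  →  valid

δ = 7.38°, valid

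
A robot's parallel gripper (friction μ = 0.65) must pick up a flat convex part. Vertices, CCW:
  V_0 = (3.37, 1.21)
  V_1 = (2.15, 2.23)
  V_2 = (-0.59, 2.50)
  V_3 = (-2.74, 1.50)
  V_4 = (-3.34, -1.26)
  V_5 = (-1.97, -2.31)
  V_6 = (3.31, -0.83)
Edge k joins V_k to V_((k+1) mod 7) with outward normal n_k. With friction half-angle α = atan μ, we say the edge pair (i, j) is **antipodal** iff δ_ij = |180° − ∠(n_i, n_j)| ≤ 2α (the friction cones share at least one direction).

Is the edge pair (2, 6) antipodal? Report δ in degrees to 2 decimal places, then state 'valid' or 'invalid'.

δ = 63.37°, valid

α = atan 0.65 = 33.02°;  2α = 66.05°
edge 2: e_2 = (-2.15, -1.00);  n_2 = (-0.4217, +0.9067)
edge 6: e_6 = (+0.06, +2.04);  n_6 = (+0.9996, -0.0294)
∠(n_2, n_6) = 116.63°
δ = |180° − 116.63°| = 63.37°
63.37° ≤ 2α = 66.05°  →  valid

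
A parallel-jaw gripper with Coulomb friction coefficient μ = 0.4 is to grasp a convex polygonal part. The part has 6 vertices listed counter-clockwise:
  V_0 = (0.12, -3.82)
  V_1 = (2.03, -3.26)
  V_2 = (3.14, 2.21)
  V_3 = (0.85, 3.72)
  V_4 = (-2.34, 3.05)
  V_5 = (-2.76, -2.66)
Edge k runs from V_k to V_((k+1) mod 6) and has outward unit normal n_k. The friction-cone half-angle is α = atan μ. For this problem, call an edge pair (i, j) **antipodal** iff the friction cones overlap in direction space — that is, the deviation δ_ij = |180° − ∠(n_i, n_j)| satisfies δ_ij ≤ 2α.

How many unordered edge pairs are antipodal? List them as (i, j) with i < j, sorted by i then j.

α = atan 0.4 = 21.80°;  2α = 43.60°
n_0 = (+0.2814, -0.9596)
n_1 = (+0.9800, -0.1989)
n_2 = (+0.5505, +0.8348)
n_3 = (-0.2055, +0.9786)
n_4 = (-0.9973, +0.0734)
n_5 = (-0.3736, -0.9276)
  (0,1): δ = 117.81°  ·
  (0,2): δ = 49.74°  ·
  (0,3): δ = 4.48°  ✓
  (0,4): δ = 69.45°  ·
  (0,5): δ = 141.72°  ·
  (1,2): δ = 111.93°  ·
  (1,3): δ = 66.67°  ·
  (1,4): δ = 7.26°  ✓
  (1,5): δ = 79.53°  ·
  (2,3): δ = 134.74°  ·
  (2,4): δ = 60.81°  ·
  (2,5): δ = 11.46°  ✓
  (3,4): δ = 106.07°  ·
  (3,5): δ = 33.80°  ✓
  (4,5): δ = 107.73°  ·
antipodal pairs: 4

count = 4; pairs: (0,3), (1,4), (2,5), (3,5)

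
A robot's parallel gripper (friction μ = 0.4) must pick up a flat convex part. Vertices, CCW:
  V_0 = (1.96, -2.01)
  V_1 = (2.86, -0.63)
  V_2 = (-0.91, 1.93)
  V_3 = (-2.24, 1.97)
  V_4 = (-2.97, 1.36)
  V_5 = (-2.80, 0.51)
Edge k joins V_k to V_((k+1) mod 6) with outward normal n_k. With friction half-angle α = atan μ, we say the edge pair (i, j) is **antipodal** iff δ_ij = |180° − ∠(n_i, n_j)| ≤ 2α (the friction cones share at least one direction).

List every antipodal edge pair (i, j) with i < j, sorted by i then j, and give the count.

α = atan 0.4 = 21.80°;  2α = 43.60°
n_0 = (+0.8376, -0.5463)
n_1 = (+0.5618, +0.8273)
n_2 = (+0.0301, +0.9995)
n_3 = (-0.6412, +0.7674)
n_4 = (-0.9806, -0.1961)
n_5 = (-0.4679, -0.8838)
  (0,1): δ = 91.07°  ·
  (0,2): δ = 58.61°  ·
  (0,3): δ = 17.01°  ✓
  (0,4): δ = 44.42°  ·
  (0,5): δ = 95.21°  ·
  (1,2): δ = 147.54°  ·
  (1,3): δ = 105.94°  ·
  (1,4): δ = 44.51°  ·
  (1,5): δ = 6.28°  ✓
  (2,3): δ = 138.39°  ·
  (2,4): δ = 76.97°  ·
  (2,5): δ = 26.17°  ✓
  (3,4): δ = 118.57°  ·
  (3,5): δ = 67.78°  ·
  (4,5): δ = 129.21°  ·
antipodal pairs: 3

count = 3; pairs: (0,3), (1,5), (2,5)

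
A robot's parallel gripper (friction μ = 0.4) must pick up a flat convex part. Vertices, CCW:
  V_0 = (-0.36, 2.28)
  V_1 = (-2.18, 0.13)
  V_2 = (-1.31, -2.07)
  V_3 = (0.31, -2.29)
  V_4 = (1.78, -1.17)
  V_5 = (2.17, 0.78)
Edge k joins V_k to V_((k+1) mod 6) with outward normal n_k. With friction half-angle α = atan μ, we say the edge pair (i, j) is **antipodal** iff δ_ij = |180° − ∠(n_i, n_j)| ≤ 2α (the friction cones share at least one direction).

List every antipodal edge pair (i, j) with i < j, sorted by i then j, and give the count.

α = atan 0.4 = 21.80°;  2α = 43.60°
n_0 = (-0.7633, +0.6461)
n_1 = (-0.9299, -0.3677)
n_2 = (-0.1346, -0.9909)
n_3 = (+0.6060, -0.7954)
n_4 = (+0.9806, -0.1961)
n_5 = (+0.5100, +0.8602)
  (0,1): δ = 118.18°  ·
  (0,2): δ = 57.49°  ·
  (0,3): δ = 12.45°  ✓
  (0,4): δ = 28.94°  ✓
  (0,5): δ = 99.59°  ·
  (1,2): δ = 119.31°  ·
  (1,3): δ = 74.27°  ·
  (1,4): δ = 32.89°  ✓
  (1,5): δ = 37.76°  ✓
  (2,3): δ = 134.96°  ·
  (2,4): δ = 93.58°  ·
  (2,5): δ = 22.93°  ✓
  (3,4): δ = 138.61°  ·
  (3,5): δ = 67.97°  ·
  (4,5): δ = 109.35°  ·
antipodal pairs: 5

count = 5; pairs: (0,3), (0,4), (1,4), (1,5), (2,5)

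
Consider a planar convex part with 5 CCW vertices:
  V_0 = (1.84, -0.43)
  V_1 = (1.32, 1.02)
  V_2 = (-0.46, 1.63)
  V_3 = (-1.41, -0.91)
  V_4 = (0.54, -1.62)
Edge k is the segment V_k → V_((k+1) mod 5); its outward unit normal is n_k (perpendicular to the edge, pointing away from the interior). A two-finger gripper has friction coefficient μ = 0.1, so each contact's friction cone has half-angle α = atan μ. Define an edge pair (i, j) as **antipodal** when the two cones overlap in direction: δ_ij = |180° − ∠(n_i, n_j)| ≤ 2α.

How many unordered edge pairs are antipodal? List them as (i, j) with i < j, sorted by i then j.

α = atan 0.1 = 5.71°;  2α = 11.42°
n_0 = (+0.9413, +0.3376)
n_1 = (+0.3242, +0.9460)
n_2 = (-0.9366, +0.3503)
n_3 = (-0.3421, -0.9397)
n_4 = (+0.6752, -0.7376)
  (0,1): δ = 128.65°  ·
  (0,2): δ = 40.24°  ·
  (0,3): δ = 50.26°  ·
  (0,4): δ = 112.74°  ·
  (1,2): δ = 91.59°  ·
  (1,3): δ = 1.09°  ✓
  (1,4): δ = 61.39°  ·
  (2,3): δ = 89.50°  ·
  (2,4): δ = 27.02°  ·
  (3,4): δ = 117.52°  ·
antipodal pairs: 1

count = 1; pairs: (1,3)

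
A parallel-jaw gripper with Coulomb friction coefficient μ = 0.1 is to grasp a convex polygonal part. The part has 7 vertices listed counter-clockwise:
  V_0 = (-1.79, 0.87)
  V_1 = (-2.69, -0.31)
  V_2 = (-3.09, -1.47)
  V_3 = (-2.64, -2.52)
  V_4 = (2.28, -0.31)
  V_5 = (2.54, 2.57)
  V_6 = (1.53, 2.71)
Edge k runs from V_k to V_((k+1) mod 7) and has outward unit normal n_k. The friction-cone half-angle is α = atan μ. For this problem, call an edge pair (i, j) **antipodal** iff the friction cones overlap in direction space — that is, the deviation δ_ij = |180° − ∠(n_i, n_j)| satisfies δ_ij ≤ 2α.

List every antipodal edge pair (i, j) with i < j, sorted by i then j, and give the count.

α = atan 0.1 = 5.71°;  2α = 11.42°
n_0 = (-0.7951, +0.6064)
n_1 = (-0.9454, +0.3260)
n_2 = (-0.9191, -0.3939)
n_3 = (+0.4097, -0.9122)
n_4 = (+0.9959, -0.0899)
n_5 = (+0.1373, +0.9905)
n_6 = (-0.4847, +0.8747)
  (0,1): δ = 161.69°  ·
  (0,2): δ = 119.47°  ·
  (0,3): δ = 28.48°  ·
  (0,4): δ = 32.17°  ·
  (0,5): δ = 119.44°  ·
  (0,6): δ = 156.33°  ·
  (1,2): δ = 137.78°  ·
  (1,3): δ = 46.79°  ·
  (1,4): δ = 13.87°  ·
  (1,5): δ = 101.13°  ·
  (1,6): δ = 138.02°  ·
  (2,3): δ = 89.01°  ·
  (2,4): δ = 28.36°  ·
  (2,5): δ = 58.91°  ·
  (2,6): δ = 95.80°  ·
  (3,4): δ = 119.35°  ·
  (3,5): δ = 32.08°  ·
  (3,6): δ = 4.81°  ✓
  (4,5): δ = 92.73°  ·
  (4,6): δ = 55.85°  ·
  (5,6): δ = 143.11°  ·
antipodal pairs: 1

count = 1; pairs: (3,6)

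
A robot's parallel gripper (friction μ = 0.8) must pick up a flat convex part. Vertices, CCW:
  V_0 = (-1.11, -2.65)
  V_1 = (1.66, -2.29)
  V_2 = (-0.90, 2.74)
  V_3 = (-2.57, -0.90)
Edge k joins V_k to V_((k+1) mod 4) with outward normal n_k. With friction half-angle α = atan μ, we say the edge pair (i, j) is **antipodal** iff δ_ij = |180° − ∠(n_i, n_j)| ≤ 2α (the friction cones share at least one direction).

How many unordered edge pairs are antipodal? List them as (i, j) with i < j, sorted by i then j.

count = 4; pairs: (0,1), (0,2), (1,2), (1,3)

α = atan 0.8 = 38.66°;  2α = 77.32°
n_0 = (+0.1289, -0.9917)
n_1 = (+0.8912, +0.4536)
n_2 = (-0.9089, +0.4170)
n_3 = (-0.7679, -0.6406)
  (0,1): δ = 70.43°  ✓
  (0,2): δ = 57.95°  ✓
  (0,3): δ = 122.43°  ·
  (1,2): δ = 51.62°  ✓
  (1,3): δ = 12.86°  ✓
  (2,3): δ = 115.52°  ·
antipodal pairs: 4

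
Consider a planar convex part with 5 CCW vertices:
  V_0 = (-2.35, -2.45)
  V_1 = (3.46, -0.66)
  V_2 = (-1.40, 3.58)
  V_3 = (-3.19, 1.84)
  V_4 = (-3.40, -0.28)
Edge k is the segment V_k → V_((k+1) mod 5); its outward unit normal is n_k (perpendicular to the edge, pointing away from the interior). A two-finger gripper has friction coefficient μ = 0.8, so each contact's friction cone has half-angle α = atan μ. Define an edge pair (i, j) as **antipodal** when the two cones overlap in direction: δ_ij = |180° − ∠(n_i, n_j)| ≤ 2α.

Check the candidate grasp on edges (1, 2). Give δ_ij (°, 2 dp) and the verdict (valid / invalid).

δ = 94.71°, invalid

α = atan 0.8 = 38.66°;  2α = 77.32°
edge 1: e_1 = (-4.86, +4.24);  n_1 = (+0.6574, +0.7535)
edge 2: e_2 = (-1.79, -1.74);  n_2 = (-0.6970, +0.7171)
∠(n_1, n_2) = 85.29°
δ = |180° − 85.29°| = 94.71°
94.71° > 2α = 77.32°  →  invalid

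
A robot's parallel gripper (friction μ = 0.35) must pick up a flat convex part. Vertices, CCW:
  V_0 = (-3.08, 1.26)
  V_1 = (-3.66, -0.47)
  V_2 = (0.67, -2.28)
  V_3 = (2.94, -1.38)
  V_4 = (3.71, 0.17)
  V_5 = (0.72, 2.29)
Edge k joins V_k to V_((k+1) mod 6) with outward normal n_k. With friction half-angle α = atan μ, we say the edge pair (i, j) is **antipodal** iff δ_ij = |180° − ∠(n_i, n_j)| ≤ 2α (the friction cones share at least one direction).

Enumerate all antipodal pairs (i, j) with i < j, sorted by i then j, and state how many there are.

count = 4; pairs: (0,3), (1,4), (1,5), (2,5)

α = atan 0.35 = 19.29°;  2α = 38.58°
n_0 = (-0.9481, +0.3179)
n_1 = (-0.3857, -0.9226)
n_2 = (+0.3686, -0.9296)
n_3 = (+0.8956, -0.4449)
n_4 = (+0.5784, +0.8158)
n_5 = (-0.2616, +0.9652)
  (0,1): δ = 94.15°  ·
  (0,2): δ = 49.84°  ·
  (0,3): δ = 7.88°  ✓
  (0,4): δ = 73.20°  ·
  (0,5): δ = 123.70°  ·
  (1,2): δ = 135.69°  ·
  (1,3): δ = 93.73°  ·
  (1,4): δ = 12.65°  ✓
  (1,5): δ = 37.85°  ✓
  (2,3): δ = 138.04°  ·
  (2,4): δ = 56.96°  ·
  (2,5): δ = 6.46°  ✓
  (3,4): δ = 98.92°  ·
  (3,5): δ = 48.42°  ·
  (4,5): δ = 129.50°  ·
antipodal pairs: 4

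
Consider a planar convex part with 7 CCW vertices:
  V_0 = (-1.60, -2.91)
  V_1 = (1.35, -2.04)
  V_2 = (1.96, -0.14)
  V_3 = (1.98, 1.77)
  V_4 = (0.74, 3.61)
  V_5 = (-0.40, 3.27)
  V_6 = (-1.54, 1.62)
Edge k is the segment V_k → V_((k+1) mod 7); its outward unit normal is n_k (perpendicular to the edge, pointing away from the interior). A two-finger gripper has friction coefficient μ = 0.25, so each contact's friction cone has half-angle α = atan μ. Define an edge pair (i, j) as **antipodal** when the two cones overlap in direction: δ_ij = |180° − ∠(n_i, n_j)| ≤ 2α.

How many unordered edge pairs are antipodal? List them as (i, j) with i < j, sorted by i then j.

α = atan 0.25 = 14.04°;  2α = 28.07°
n_0 = (+0.2829, -0.9592)
n_1 = (+0.9521, -0.3057)
n_2 = (+0.9999, -0.0105)
n_3 = (+0.8293, +0.5589)
n_4 = (-0.2858, +0.9583)
n_5 = (-0.8227, +0.5684)
n_6 = (-0.9999, +0.0132)
  (0,1): δ = 124.23°  ·
  (0,2): δ = 107.03°  ·
  (0,3): δ = 72.46°  ·
  (0,4): δ = 0.18°  ✓
  (0,5): δ = 38.93°  ·
  (0,6): δ = 72.81°  ·
  (1,2): δ = 162.80°  ·
  (1,3): δ = 128.22°  ·
  (1,4): δ = 55.59°  ·
  (1,5): δ = 16.84°  ✓
  (1,6): δ = 17.04°  ✓
  (2,3): δ = 145.42°  ·
  (2,4): δ = 72.79°  ·
  (2,5): δ = 34.04°  ·
  (2,6): δ = 0.16°  ✓
  (3,4): δ = 107.37°  ·
  (3,5): δ = 68.62°  ·
  (3,6): δ = 34.74°  ·
  (4,5): δ = 141.25°  ·
  (4,6): δ = 107.37°  ·
  (5,6): δ = 146.12°  ·
antipodal pairs: 4

count = 4; pairs: (0,4), (1,5), (1,6), (2,6)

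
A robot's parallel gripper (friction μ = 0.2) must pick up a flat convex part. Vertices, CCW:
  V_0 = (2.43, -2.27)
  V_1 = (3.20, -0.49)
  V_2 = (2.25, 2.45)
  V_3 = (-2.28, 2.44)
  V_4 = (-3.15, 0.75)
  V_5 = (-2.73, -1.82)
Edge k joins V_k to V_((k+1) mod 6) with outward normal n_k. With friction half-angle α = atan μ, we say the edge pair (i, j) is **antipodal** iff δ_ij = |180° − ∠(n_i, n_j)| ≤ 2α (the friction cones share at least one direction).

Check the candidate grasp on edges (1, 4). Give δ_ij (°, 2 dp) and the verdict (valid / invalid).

α = atan 0.2 = 11.31°;  2α = 22.62°
edge 1: e_1 = (-0.95, +2.94);  n_1 = (+0.9516, +0.3075)
edge 4: e_4 = (+0.42, -2.57);  n_4 = (-0.9869, -0.1613)
∠(n_1, n_4) = 171.37°
δ = |180° − 171.37°| = 8.63°
8.63° ≤ 2α = 22.62°  →  valid

δ = 8.63°, valid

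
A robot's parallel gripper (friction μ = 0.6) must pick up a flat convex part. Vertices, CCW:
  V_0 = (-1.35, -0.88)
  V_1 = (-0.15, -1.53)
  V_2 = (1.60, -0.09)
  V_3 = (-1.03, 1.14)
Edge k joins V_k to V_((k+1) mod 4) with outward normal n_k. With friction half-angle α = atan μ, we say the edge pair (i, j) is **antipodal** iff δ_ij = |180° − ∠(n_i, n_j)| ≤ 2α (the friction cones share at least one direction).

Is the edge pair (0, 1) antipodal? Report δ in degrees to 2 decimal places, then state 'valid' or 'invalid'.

α = atan 0.6 = 30.96°;  2α = 61.93°
edge 0: e_0 = (+1.20, -0.65);  n_0 = (-0.4763, -0.8793)
edge 1: e_1 = (+1.75, +1.44);  n_1 = (+0.6354, -0.7722)
∠(n_0, n_1) = 67.89°
δ = |180° − 67.89°| = 112.11°
112.11° > 2α = 61.93°  →  invalid

δ = 112.11°, invalid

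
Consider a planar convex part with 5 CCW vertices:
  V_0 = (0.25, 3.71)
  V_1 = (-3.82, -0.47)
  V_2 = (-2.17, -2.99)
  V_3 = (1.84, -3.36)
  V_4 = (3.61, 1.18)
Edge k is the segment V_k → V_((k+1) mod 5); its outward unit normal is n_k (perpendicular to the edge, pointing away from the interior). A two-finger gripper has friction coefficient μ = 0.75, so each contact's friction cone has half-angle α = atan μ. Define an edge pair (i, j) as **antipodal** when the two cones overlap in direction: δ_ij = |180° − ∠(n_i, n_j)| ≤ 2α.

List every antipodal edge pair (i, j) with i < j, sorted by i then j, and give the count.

α = atan 0.75 = 36.87°;  2α = 73.74°
n_0 = (-0.7165, +0.6976)
n_1 = (-0.8366, -0.5478)
n_2 = (-0.0919, -0.9958)
n_3 = (+0.9317, -0.3632)
n_4 = (+0.6015, +0.7989)
  (0,1): δ = 102.55°  ·
  (0,2): δ = 51.04°  ✓
  (0,3): δ = 22.94°  ✓
  (0,4): δ = 97.26°  ·
  (1,2): δ = 128.49°  ·
  (1,3): δ = 54.51°  ✓
  (1,4): δ = 19.81°  ✓
  (2,3): δ = 106.03°  ·
  (2,4): δ = 31.71°  ✓
  (3,4): δ = 105.68°  ·
antipodal pairs: 5

count = 5; pairs: (0,2), (0,3), (1,3), (1,4), (2,4)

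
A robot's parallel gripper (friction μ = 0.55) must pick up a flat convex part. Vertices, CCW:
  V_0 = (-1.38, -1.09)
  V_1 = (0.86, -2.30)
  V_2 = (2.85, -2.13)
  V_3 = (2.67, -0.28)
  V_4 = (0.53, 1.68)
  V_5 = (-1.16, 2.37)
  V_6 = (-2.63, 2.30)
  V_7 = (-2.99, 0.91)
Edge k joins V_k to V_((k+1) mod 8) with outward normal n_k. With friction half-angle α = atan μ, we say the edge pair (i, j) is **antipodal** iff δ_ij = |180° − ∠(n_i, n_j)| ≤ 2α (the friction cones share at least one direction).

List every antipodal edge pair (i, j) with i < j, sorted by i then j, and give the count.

count = 12; pairs: (0,2), (0,3), (0,4), (0,5), (1,3), (1,4), (1,5), (2,6), (2,7), (3,7), (4,7), (5,7)

α = atan 0.55 = 28.81°;  2α = 57.62°
n_0 = (-0.4753, -0.8798)
n_1 = (+0.0851, -0.9964)
n_2 = (+0.9953, +0.0968)
n_3 = (+0.6754, +0.7374)
n_4 = (+0.3780, +0.9258)
n_5 = (-0.0476, +0.9989)
n_6 = (-0.9681, +0.2507)
n_7 = (-0.7790, -0.6271)
  (0,1): δ = 146.74°  ·
  (0,2): δ = 56.07°  ✓
  (0,3): δ = 14.11°  ✓
  (0,4): δ = 6.17°  ✓
  (0,5): δ = 31.10°  ✓
  (0,6): δ = 103.86°  ·
  (0,7): δ = 157.21°  ·
  (1,2): δ = 89.33°  ·
  (1,3): δ = 47.37°  ✓
  (1,4): δ = 27.09°  ✓
  (1,5): δ = 2.16°  ✓
  (1,6): δ = 70.60°  ·
  (1,7): δ = 123.95°  ·
  (2,3): δ = 138.04°  ·
  (2,4): δ = 117.77°  ·
  (2,5): δ = 92.83°  ·
  (2,6): δ = 20.08°  ✓
  (2,7): δ = 33.28°  ✓
  (3,4): δ = 159.72°  ·
  (3,5): δ = 134.79°  ·
  (3,6): δ = 62.03°  ·
  (3,7): δ = 8.68°  ✓
  (4,5): δ = 155.06°  ·
  (4,6): δ = 82.31°  ·
  (4,7): δ = 28.96°  ✓
  (5,6): δ = 107.25°  ·
  (5,7): δ = 53.89°  ✓
  (6,7): δ = 126.65°  ·
antipodal pairs: 12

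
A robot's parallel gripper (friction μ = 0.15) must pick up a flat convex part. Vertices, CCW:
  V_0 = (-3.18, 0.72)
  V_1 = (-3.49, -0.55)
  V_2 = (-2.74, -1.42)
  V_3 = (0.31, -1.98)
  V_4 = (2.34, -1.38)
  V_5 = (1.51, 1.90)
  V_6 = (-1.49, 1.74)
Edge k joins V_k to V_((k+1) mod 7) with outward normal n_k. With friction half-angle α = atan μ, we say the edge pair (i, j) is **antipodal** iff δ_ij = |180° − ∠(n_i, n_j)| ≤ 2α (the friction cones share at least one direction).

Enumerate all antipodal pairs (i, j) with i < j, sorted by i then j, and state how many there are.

count = 3; pairs: (2,5), (3,5), (3,6)

α = atan 0.15 = 8.53°;  2α = 17.06°
n_0 = (-0.9715, +0.2371)
n_1 = (-0.7574, -0.6529)
n_2 = (-0.1806, -0.9836)
n_3 = (+0.2834, -0.9590)
n_4 = (+0.9694, +0.2453)
n_5 = (-0.0533, +0.9986)
n_6 = (-0.5167, +0.8561)
  (0,1): δ = 125.52°  ·
  (0,2): δ = 86.69°  ·
  (0,3): δ = 59.82°  ·
  (0,4): δ = 27.92°  ·
  (0,5): δ = 106.77°  ·
  (0,6): δ = 134.83°  ·
  (1,2): δ = 141.17°  ·
  (1,3): δ = 114.30°  ·
  (1,4): δ = 26.56°  ·
  (1,5): δ = 52.29°  ·
  (1,6): δ = 80.35°  ·
  (2,3): δ = 153.13°  ·
  (2,4): δ = 65.40°  ·
  (2,5): δ = 13.46°  ✓
  (2,6): δ = 41.52°  ·
  (3,4): δ = 92.27°  ·
  (3,5): δ = 13.41°  ✓
  (3,6): δ = 14.65°  ✓
  (4,5): δ = 101.15°  ·
  (4,6): δ = 73.09°  ·
  (5,6): δ = 151.94°  ·
antipodal pairs: 3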